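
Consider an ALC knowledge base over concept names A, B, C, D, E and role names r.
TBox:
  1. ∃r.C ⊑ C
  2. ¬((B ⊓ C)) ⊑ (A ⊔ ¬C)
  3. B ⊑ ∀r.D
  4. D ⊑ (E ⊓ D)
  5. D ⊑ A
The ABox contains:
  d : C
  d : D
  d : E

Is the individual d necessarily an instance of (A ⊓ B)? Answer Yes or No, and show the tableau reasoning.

No

1. d : (A ⊓ B)?  L(d) = {C, D, E} ∪ {(¬A ⊔ ¬B)}
   apply at d: D⊑(E ⊓ D); D⊑A
   open: L(d) ⊇ {A, C, D, E, ¬B} — d ∉ (A ⊓ B) possible
2. Hence d : (A ⊓ B): not entailed.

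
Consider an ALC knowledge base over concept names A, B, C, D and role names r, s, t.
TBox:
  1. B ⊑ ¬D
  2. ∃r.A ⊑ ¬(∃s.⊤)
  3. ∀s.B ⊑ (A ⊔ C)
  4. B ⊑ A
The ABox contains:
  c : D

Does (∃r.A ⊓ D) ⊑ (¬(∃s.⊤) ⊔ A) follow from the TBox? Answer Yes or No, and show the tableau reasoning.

Yes

1. (∃r.A ⊓ D) ⊑ (¬(∃s.⊤) ⊔ A)  ⇔  ((∃r.A ⊓ D) ⊓ (∃s.⊤ ⊓ ¬A)) unsat w.r.t. T
   all branches close; clash {A, ¬A} at x₀
2. Hence (∃r.A ⊓ D) ⊑ (¬(∃s.⊤) ⊔ A): entailed.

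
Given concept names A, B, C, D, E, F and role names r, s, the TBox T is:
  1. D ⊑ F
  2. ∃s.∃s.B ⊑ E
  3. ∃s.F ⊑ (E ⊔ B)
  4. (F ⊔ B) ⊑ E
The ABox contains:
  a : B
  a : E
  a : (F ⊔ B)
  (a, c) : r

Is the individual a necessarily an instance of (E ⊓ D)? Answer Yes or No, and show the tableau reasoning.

No

1. a : (E ⊓ D)?  L(a) = {B, E, (F ⊔ B)} ∪ {(¬E ⊔ ¬D)}
   open: L(a) ⊇ {B, E, ¬D, ∀s.¬F} — a ∉ (E ⊓ D) possible
2. Hence a : (E ⊓ D): not entailed.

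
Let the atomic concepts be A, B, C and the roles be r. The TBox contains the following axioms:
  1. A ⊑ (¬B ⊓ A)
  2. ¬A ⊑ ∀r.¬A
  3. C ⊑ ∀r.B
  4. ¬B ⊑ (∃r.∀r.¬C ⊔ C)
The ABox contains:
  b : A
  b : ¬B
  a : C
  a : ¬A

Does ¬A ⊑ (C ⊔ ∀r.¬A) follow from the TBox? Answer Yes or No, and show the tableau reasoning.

1. ¬A ⊑ (C ⊔ ∀r.¬A)  ⇔  (¬A ⊓ (¬C ⊓ ∃r.A)) unsat w.r.t. T
   all branches close; clash {C, ¬C} at x₀
2. Hence ¬A ⊑ (C ⊔ ∀r.¬A): entailed.

Yes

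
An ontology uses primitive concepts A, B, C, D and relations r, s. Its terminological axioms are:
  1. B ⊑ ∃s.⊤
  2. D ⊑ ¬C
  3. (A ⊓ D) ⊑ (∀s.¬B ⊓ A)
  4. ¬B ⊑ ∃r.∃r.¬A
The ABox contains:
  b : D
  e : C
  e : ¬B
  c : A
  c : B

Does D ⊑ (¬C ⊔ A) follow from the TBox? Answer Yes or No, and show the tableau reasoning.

1. D ⊑ (¬C ⊔ A)  ⇔  (D ⊓ (C ⊓ ¬A)) unsat w.r.t. T
   all branches close; clash {C, ¬C} at x₀
2. Hence D ⊑ (¬C ⊔ A): entailed.

Yes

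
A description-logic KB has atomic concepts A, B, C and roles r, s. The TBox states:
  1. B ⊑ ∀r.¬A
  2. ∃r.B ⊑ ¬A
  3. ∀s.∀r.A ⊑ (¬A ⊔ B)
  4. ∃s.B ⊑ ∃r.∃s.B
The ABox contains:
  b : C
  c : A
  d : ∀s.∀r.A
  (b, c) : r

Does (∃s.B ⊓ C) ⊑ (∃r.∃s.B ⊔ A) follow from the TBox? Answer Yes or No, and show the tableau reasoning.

Yes

1. (∃s.B ⊓ C) ⊑ (∃r.∃s.B ⊔ A)  ⇔  ((∃s.B ⊓ C) ⊓ (∀r.∀s.¬B ⊓ ¬A)) unsat w.r.t. T
   all branches close; clash {B, ¬B} at an ∃-successor
2. Hence (∃s.B ⊓ C) ⊑ (∃r.∃s.B ⊔ A): entailed.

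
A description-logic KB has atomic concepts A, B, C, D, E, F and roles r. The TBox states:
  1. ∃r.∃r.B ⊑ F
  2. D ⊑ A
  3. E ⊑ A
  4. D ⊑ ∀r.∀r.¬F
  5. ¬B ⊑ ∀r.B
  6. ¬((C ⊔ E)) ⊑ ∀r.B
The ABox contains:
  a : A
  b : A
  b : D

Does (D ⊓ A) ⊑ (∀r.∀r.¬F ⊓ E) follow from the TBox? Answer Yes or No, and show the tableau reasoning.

1. (D ⊓ A) ⊑ (∀r.∀r.¬F ⊓ E)  ⇔  ((D ⊓ A) ⊓ (∃r.∃r.F ⊔ ¬E)) unsat w.r.t. T
   apply at x₀: D⊑∀r.∀r.¬F
   open: L(x₀) ⊇ {A, B, C, D, ¬E, …}
2. Hence (D ⊓ A) ⊑ (∀r.∀r.¬F ⊓ E): not entailed.

No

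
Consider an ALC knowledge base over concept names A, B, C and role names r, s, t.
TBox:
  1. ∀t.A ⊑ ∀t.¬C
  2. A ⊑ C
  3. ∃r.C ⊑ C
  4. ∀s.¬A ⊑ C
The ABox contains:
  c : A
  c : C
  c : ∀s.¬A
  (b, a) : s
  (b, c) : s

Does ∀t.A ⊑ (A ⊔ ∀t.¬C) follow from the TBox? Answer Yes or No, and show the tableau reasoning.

Yes

1. ∀t.A ⊑ (A ⊔ ∀t.¬C)  ⇔  (∀t.A ⊓ (¬A ⊓ ∃t.C)) unsat w.r.t. T
   all branches close; clash {C, ¬C} at an ∃-successor
2. Hence ∀t.A ⊑ (A ⊔ ∀t.¬C): entailed.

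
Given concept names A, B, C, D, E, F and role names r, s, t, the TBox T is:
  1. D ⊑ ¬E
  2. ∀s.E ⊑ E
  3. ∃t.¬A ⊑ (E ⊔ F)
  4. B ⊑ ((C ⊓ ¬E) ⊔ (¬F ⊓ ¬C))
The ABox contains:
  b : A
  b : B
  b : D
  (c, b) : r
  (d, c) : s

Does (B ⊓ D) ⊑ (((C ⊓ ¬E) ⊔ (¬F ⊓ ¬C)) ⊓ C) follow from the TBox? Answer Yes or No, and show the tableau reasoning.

1. (B ⊓ D) ⊑ (((C ⊓ ¬E) ⊔ (¬F ⊓ ¬C)) ⊓ C)  ⇔  ((B ⊓ D) ⊓ (((¬C ⊔ E) ⊓ (F ⊔ C)) ⊔ ¬C)) unsat w.r.t. T
   apply at x₀: D⊑¬E; B⊑((C ⊓ ¬E) ⊔ (¬F ⊓ ¬C))
   open: L(x₀) ⊇ {B, D, ¬C, ¬E, ¬F, …} (+ ∃-successors)
2. Hence (B ⊓ D) ⊑ (((C ⊓ ¬E) ⊔ (¬F ⊓ ¬C)) ⊓ C): not entailed.

No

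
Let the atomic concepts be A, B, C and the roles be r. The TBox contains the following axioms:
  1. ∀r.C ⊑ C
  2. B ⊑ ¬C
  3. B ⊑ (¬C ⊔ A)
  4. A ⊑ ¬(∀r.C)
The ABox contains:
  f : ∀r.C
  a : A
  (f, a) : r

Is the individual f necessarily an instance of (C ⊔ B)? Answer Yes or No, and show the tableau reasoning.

Yes

1. f : (C ⊔ B)?  L(f) = {∀r.C} ∪ {(¬C ⊓ ¬B)}
   clash {C, ¬C} at an ∃-successor — f ∈ (C ⊔ B)
2. Hence f : (C ⊔ B): entailed.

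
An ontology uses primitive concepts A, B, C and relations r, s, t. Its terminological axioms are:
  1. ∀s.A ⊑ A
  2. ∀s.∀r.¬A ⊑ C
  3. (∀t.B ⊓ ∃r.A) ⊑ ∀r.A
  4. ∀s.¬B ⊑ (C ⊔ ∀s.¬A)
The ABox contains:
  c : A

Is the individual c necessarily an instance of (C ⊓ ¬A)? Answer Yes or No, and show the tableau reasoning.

No

1. c : (C ⊓ ¬A)?  L(c) = {A} ∪ {(¬C ⊔ A)}
   open: L(c) ⊇ {A, ∃s.B, ∃s.∃r.A, ∃t.¬B} (+ ∃-successors) — c ∉ (C ⊓ ¬A) possible
2. Hence c : (C ⊓ ¬A): not entailed.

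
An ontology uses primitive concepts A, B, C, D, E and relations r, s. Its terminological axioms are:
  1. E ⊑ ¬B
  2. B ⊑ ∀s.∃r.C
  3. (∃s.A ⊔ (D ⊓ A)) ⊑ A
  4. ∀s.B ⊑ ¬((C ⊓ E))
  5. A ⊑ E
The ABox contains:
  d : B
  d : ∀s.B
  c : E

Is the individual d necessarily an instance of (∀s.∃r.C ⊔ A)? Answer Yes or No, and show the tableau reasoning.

1. d : (∀s.∃r.C ⊔ A)?  L(d) = {B, ∀s.B} ∪ {(∃s.∀r.¬C ⊓ ¬A)}
   clash {B, ¬B} at d — d ∈ (∀s.∃r.C ⊔ A)
2. Hence d : (∀s.∃r.C ⊔ A): entailed.

Yes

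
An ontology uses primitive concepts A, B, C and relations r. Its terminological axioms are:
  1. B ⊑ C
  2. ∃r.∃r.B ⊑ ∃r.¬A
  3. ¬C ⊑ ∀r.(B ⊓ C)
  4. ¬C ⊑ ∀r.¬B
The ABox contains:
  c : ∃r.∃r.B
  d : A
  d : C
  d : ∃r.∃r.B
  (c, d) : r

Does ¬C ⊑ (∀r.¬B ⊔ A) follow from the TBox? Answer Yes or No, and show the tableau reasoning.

1. ¬C ⊑ (∀r.¬B ⊔ A)  ⇔  (¬C ⊓ (∃r.B ⊓ ¬A)) unsat w.r.t. T
   all branches close; clash {C, ¬C} at x₀
2. Hence ¬C ⊑ (∀r.¬B ⊔ A): entailed.

Yes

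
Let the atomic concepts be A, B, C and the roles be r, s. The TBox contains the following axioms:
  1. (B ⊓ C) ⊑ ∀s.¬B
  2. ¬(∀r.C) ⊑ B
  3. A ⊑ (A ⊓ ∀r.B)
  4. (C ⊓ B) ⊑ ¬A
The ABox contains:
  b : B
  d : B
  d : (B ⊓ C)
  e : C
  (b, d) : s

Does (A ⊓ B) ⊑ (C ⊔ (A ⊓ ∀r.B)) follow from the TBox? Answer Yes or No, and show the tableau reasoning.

Yes

1. (A ⊓ B) ⊑ (C ⊔ (A ⊓ ∀r.B))  ⇔  ((A ⊓ B) ⊓ (¬C ⊓ (¬A ⊔ ∃r.¬B))) unsat w.r.t. T
   all branches close; clash {A, ¬A} at x₀
2. Hence (A ⊓ B) ⊑ (C ⊔ (A ⊓ ∀r.B)): entailed.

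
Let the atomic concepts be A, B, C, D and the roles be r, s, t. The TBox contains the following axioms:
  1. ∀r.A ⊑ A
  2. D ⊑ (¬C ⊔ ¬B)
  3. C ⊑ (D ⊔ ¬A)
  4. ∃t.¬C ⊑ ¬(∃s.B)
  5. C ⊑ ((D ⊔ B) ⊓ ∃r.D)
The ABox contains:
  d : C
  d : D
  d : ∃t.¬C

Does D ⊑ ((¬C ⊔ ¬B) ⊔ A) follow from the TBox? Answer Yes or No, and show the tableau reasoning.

Yes

1. D ⊑ ((¬C ⊔ ¬B) ⊔ A)  ⇔  (D ⊓ ((C ⊓ B) ⊓ ¬A)) unsat w.r.t. T
   all branches close; clash {B, ¬B} at x₀
2. Hence D ⊑ ((¬C ⊔ ¬B) ⊔ A): entailed.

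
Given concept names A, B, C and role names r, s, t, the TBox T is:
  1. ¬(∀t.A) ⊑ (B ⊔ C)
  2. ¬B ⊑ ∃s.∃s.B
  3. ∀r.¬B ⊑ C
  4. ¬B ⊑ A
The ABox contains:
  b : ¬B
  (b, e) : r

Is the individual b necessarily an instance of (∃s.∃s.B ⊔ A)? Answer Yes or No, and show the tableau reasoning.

1. b : (∃s.∃s.B ⊔ A)?  L(b) = {¬B} ∪ {(∀s.∀s.¬B ⊓ ¬A)}
   clash {A, ¬A} at b — b ∈ (∃s.∃s.B ⊔ A)
2. Hence b : (∃s.∃s.B ⊔ A): entailed.

Yes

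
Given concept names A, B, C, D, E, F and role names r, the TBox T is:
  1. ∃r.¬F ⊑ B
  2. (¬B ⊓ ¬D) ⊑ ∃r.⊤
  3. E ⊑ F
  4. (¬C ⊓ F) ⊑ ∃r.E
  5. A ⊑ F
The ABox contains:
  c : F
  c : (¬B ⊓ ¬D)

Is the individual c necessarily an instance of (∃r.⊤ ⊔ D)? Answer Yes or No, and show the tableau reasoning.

Yes

1. c : (∃r.⊤ ⊔ D)?  L(c) = {F, (¬B ⊓ ¬D)} ∪ {(∀r.⊥ ⊓ ¬D)}
   clash {B, ¬B} at c — c ∈ (∃r.⊤ ⊔ D)
2. Hence c : (∃r.⊤ ⊔ D): entailed.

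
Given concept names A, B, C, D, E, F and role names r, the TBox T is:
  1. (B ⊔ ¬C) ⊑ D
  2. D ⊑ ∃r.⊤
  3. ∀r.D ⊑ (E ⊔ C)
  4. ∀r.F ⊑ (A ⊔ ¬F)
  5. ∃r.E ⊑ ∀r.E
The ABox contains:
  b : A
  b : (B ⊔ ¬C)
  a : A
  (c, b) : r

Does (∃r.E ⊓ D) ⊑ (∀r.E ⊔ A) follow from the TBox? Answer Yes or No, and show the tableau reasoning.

Yes

1. (∃r.E ⊓ D) ⊑ (∀r.E ⊔ A)  ⇔  ((∃r.E ⊓ D) ⊓ (∃r.¬E ⊓ ¬A)) unsat w.r.t. T
   all branches close; clash {E, ¬E} at an ∃-successor
2. Hence (∃r.E ⊓ D) ⊑ (∀r.E ⊔ A): entailed.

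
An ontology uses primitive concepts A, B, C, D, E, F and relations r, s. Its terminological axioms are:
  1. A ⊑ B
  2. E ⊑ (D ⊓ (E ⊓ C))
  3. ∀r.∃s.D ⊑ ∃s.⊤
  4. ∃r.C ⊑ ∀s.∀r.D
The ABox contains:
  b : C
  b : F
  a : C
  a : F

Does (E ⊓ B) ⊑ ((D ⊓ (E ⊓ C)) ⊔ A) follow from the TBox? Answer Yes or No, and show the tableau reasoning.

1. (E ⊓ B) ⊑ ((D ⊓ (E ⊓ C)) ⊔ A)  ⇔  ((E ⊓ B) ⊓ ((¬D ⊔ (¬E ⊔ ¬C)) ⊓ ¬A)) unsat w.r.t. T
   all branches close; clash {C, ¬C} at x₀
2. Hence (E ⊓ B) ⊑ ((D ⊓ (E ⊓ C)) ⊔ A): entailed.

Yes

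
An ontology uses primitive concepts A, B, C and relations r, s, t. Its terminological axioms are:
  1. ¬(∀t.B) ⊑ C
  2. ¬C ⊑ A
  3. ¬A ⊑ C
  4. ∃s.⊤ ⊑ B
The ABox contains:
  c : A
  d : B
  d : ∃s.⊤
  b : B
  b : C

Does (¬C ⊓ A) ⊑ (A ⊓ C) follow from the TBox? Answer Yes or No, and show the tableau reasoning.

1. (¬C ⊓ A) ⊑ (A ⊓ C)  ⇔  ((¬C ⊓ A) ⊓ (¬A ⊔ ¬C)) unsat w.r.t. T
   open: L(x₀) ⊇ {A, ¬C, ∀s.⊥, ∀t.B}
2. Hence (¬C ⊓ A) ⊑ (A ⊓ C): not entailed.

No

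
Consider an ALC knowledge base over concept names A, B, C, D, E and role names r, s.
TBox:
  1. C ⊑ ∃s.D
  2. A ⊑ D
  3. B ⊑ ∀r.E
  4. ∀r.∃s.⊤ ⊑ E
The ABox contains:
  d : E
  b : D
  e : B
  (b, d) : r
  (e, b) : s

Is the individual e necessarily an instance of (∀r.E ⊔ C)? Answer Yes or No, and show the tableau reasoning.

1. e : (∀r.E ⊔ C)?  L(e) = {B} ∪ {(∃r.¬E ⊓ ¬C)}
   clash {E, ¬E} at an ∃-successor — e ∈ (∀r.E ⊔ C)
2. Hence e : (∀r.E ⊔ C): entailed.

Yes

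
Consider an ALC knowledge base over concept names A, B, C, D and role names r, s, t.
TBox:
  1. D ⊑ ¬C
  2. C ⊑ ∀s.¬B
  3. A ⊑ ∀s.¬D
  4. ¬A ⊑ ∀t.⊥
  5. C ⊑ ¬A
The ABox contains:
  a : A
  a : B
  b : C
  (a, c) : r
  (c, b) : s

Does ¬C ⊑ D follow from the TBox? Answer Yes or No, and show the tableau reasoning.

1. ¬C ⊑ D  ⇔  (¬C ⊓ ¬D) unsat w.r.t. T
   open: L(x₀) ⊇ {A, ¬C, ¬D, ∀s.¬D}
2. Hence ¬C ⊑ D: not entailed.

No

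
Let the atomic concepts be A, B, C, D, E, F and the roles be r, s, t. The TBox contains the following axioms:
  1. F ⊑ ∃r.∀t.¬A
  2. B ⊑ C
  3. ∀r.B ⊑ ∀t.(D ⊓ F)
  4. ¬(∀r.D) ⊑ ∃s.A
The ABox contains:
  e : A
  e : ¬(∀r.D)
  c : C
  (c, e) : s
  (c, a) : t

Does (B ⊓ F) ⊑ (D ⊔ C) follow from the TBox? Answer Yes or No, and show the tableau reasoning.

Yes

1. (B ⊓ F) ⊑ (D ⊔ C)  ⇔  ((B ⊓ F) ⊓ (¬D ⊓ ¬C)) unsat w.r.t. T
   all branches close; clash {C, ¬C} at x₀
2. Hence (B ⊓ F) ⊑ (D ⊔ C): entailed.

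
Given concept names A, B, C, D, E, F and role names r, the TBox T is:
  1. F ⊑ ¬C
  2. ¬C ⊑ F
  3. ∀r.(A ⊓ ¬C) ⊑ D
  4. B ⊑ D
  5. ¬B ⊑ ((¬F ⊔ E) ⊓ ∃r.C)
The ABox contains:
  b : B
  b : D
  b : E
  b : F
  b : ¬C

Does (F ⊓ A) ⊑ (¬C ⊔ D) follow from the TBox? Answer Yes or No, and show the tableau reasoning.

1. (F ⊓ A) ⊑ (¬C ⊔ D)  ⇔  ((F ⊓ A) ⊓ (C ⊓ ¬D)) unsat w.r.t. T
   all branches close; clash {D, ¬D} at x₀
2. Hence (F ⊓ A) ⊑ (¬C ⊔ D): entailed.

Yes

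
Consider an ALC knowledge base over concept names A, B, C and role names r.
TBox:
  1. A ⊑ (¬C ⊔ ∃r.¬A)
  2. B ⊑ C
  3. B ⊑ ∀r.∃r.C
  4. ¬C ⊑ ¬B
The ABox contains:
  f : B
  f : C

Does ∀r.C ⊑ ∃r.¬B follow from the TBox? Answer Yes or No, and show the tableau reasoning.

No

1. ∀r.C ⊑ ∃r.¬B  ⇔  (∀r.C ⊓ ∀r.B) unsat w.r.t. T
   open: L(x₀) ⊇ {C, ¬A, ¬B, ∀r.B, ∀r.C}
2. Hence ∀r.C ⊑ ∃r.¬B: not entailed.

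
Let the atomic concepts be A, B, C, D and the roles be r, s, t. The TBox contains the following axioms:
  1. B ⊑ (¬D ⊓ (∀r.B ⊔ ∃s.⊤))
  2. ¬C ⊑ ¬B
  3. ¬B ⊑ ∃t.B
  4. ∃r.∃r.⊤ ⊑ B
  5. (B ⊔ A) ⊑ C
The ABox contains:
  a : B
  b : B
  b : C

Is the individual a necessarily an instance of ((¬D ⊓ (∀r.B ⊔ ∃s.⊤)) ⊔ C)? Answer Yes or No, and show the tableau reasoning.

Yes

1. a : ((¬D ⊓ (∀r.B ⊔ ∃s.⊤)) ⊔ C)?  L(a) = {B} ∪ {((D ⊔ (∃r.¬B ⊓ ∀s.⊥)) ⊓ ¬C)}
   clash {B, ¬B} at a — a ∈ ((¬D ⊓ (∀r.B ⊔ ∃s.⊤)) ⊔ C)
2. Hence a : ((¬D ⊓ (∀r.B ⊔ ∃s.⊤)) ⊔ C): entailed.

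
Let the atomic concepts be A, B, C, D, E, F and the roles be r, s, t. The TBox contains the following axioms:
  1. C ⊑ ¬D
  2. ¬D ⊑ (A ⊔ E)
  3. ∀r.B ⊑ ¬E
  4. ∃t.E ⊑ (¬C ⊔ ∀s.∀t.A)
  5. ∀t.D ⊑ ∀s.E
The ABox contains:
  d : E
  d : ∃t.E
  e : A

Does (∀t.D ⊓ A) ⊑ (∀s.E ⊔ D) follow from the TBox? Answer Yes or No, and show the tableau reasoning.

1. (∀t.D ⊓ A) ⊑ (∀s.E ⊔ D)  ⇔  ((∀t.D ⊓ A) ⊓ (∃s.¬E ⊓ ¬D)) unsat w.r.t. T
   all branches close; clash {E, ¬E} at an ∃-successor
2. Hence (∀t.D ⊓ A) ⊑ (∀s.E ⊔ D): entailed.

Yes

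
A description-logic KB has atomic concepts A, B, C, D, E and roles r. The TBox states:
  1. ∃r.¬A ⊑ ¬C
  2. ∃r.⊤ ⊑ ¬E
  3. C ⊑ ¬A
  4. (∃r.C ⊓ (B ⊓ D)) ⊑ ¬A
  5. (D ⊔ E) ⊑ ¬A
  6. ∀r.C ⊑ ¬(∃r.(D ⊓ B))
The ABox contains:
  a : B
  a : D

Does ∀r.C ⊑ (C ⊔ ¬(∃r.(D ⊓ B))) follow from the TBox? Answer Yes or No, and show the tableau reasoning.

Yes

1. ∀r.C ⊑ (C ⊔ ¬(∃r.(D ⊓ B)))  ⇔  (∀r.C ⊓ (¬C ⊓ ∃r.(D ⊓ B))) unsat w.r.t. T
   all branches close; clash {B, ¬B} at an ∃-successor
2. Hence ∀r.C ⊑ (C ⊔ ¬(∃r.(D ⊓ B))): entailed.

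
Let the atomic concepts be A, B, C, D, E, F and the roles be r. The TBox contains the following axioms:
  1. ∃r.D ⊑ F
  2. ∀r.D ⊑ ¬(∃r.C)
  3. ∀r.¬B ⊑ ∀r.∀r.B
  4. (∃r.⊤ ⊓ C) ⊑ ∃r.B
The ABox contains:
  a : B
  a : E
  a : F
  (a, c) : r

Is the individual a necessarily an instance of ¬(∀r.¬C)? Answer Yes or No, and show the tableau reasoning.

No

1. a : ¬(∀r.¬C)?  L(a) = {B, E, F} ∪ {∀r.¬C}
   open: L(a) ⊇ {B, E, F, ¬C, ∀r.¬C, …} (+ ∃-successors) — a ∉ ¬(∀r.¬C) possible
2. Hence a : ¬(∀r.¬C): not entailed.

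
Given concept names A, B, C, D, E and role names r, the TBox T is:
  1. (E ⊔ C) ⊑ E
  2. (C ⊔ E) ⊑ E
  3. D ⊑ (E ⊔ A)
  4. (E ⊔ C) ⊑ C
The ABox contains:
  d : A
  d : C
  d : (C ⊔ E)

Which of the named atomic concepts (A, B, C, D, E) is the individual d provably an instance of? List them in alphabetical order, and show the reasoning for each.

{A, C, E}

1. d : A?  L(d) = {A, C, (C ⊔ E)} ∪ {¬A}
   clash {A, ¬A} at d — d ∈ A
2. d : B?  L(d) = {A, C, (C ⊔ E)} ∪ {¬B}
   apply at d: (C ⊔ E)⊑E
   open: L(d) ⊇ {A, C, E, ¬B, ¬D} — d ∉ B possible
3. d : C?  L(d) = {A, C, (C ⊔ E)} ∪ {¬C}
   clash {C, ¬C} at d — d ∈ C
4. d : D?  L(d) = {A, C, (C ⊔ E)} ∪ {¬D}
   apply at d: (C ⊔ E)⊑E
   open: L(d) ⊇ {A, C, E, ¬D} — d ∉ D possible
5. d : E?  L(d) = {A, C, (C ⊔ E)} ∪ {¬E}
   clash {E, ¬E} at d — d ∈ E
6. Entailed for d: {A, C, E}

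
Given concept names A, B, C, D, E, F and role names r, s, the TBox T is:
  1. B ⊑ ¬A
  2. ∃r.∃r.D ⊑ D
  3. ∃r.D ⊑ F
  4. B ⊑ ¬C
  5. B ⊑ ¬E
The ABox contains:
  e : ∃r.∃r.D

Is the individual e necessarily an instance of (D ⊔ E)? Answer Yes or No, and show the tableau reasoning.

Yes

1. e : (D ⊔ E)?  L(e) = {∃r.∃r.D} ∪ {(¬D ⊓ ¬E)}
   clash {D, ¬D} at e — e ∈ (D ⊔ E)
2. Hence e : (D ⊔ E): entailed.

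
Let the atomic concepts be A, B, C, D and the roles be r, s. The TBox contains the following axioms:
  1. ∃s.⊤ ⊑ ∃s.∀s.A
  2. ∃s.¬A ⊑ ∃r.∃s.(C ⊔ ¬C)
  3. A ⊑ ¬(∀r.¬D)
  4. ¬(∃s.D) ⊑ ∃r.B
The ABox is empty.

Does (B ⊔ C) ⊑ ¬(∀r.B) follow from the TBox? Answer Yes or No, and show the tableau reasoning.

No

1. (B ⊔ C) ⊑ ¬(∀r.B)  ⇔  ((B ⊔ C) ⊓ ∀r.B) unsat w.r.t. T
   open: L(x₀) ⊇ {B, ¬A, ∀r.B, ∀s.A, ∃s.D, …} (+ ∃-successors)
2. Hence (B ⊔ C) ⊑ ¬(∀r.B): not entailed.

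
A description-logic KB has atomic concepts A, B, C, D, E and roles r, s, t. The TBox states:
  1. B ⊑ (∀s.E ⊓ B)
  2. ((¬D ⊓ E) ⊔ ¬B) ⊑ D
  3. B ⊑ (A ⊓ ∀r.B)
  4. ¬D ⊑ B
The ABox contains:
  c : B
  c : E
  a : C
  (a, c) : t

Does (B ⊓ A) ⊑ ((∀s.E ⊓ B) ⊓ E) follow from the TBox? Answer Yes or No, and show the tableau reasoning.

No

1. (B ⊓ A) ⊑ ((∀s.E ⊓ B) ⊓ E)  ⇔  ((B ⊓ A) ⊓ ((∃s.¬E ⊔ ¬B) ⊔ ¬E)) unsat w.r.t. T
   apply at x₀: B⊑(∀s.E ⊓ B); B⊑(A ⊓ ∀r.B)
   open: L(x₀) ⊇ {A, B, D, ¬E, ∀r.B, …}
2. Hence (B ⊓ A) ⊑ ((∀s.E ⊓ B) ⊓ E): not entailed.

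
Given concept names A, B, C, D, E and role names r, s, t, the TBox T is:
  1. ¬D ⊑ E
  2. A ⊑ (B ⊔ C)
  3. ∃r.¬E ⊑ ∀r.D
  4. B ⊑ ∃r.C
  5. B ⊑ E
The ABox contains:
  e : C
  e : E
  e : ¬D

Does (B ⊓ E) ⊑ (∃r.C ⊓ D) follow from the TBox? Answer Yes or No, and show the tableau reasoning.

1. (B ⊓ E) ⊑ (∃r.C ⊓ D)  ⇔  ((B ⊓ E) ⊓ (∀r.¬C ⊔ ¬D)) unsat w.r.t. T
   apply at x₀: B⊑∃r.C
   open: L(x₀) ⊇ {B, E, ¬A, ¬D, ∀r.E, …} (+ ∃-successors)
2. Hence (B ⊓ E) ⊑ (∃r.C ⊓ D): not entailed.

No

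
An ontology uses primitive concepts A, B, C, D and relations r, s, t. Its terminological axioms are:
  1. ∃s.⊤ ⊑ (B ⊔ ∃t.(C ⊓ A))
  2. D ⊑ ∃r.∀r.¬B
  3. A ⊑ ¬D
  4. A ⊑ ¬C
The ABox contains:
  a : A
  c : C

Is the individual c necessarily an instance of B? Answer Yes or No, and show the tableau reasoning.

No

1. c : B?  L(c) = {C} ∪ {¬B}
   open: L(c) ⊇ {C, ¬A, ¬B, ¬D, ∀s.⊥} — c ∉ B possible
2. Hence c : B: not entailed.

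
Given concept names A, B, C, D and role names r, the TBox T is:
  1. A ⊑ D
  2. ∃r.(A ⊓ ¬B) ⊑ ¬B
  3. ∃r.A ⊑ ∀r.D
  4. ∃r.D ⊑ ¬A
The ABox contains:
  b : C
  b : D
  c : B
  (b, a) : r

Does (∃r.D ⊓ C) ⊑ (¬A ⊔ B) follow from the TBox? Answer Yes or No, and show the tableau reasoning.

Yes

1. (∃r.D ⊓ C) ⊑ (¬A ⊔ B)  ⇔  ((∃r.D ⊓ C) ⊓ (A ⊓ ¬B)) unsat w.r.t. T
   all branches close; clash {A, ¬A} at x₀
2. Hence (∃r.D ⊓ C) ⊑ (¬A ⊔ B): entailed.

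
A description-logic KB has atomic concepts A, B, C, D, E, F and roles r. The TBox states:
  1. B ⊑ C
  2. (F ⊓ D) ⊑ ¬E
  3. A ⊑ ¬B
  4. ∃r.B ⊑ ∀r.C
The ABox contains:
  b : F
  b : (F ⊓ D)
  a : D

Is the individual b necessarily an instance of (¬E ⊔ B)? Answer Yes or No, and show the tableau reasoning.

Yes

1. b : (¬E ⊔ B)?  L(b) = {F, (F ⊓ D)} ∪ {(E ⊓ ¬B)}
   clash {E, ¬E} at b — b ∈ (¬E ⊔ B)
2. Hence b : (¬E ⊔ B): entailed.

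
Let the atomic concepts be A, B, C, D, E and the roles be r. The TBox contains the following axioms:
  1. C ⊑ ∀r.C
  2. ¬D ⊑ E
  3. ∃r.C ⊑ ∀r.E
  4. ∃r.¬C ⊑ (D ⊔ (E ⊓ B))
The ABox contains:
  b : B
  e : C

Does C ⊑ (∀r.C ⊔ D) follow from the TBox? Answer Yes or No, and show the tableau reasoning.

Yes

1. C ⊑ (∀r.C ⊔ D)  ⇔  (C ⊓ (∃r.¬C ⊓ ¬D)) unsat w.r.t. T
   all branches close; clash {C, ¬C} at an ∃-successor
2. Hence C ⊑ (∀r.C ⊔ D): entailed.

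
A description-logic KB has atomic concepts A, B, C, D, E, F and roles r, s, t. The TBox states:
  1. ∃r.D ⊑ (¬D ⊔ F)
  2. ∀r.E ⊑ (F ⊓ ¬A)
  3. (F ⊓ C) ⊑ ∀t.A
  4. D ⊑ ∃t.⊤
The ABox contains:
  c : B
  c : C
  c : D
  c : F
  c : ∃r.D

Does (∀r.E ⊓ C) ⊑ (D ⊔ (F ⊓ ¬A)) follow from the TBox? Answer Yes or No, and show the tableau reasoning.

1. (∀r.E ⊓ C) ⊑ (D ⊔ (F ⊓ ¬A))  ⇔  ((∀r.E ⊓ C) ⊓ (¬D ⊓ (¬F ⊔ A))) unsat w.r.t. T
   all branches close; clash {A, ¬A} at x₀
2. Hence (∀r.E ⊓ C) ⊑ (D ⊔ (F ⊓ ¬A)): entailed.

Yes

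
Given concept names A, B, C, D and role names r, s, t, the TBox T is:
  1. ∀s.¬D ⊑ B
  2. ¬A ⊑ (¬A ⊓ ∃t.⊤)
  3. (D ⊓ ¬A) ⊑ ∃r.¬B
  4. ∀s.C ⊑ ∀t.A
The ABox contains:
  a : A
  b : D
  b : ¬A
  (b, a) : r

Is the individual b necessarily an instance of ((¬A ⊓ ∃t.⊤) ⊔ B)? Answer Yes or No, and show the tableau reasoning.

Yes

1. b : ((¬A ⊓ ∃t.⊤) ⊔ B)?  L(b) = {D, ¬A} ∪ {((A ⊔ ∀t.⊥) ⊓ ¬B)}
   clash {B, ¬B} at b — b ∈ ((¬A ⊓ ∃t.⊤) ⊔ B)
2. Hence b : ((¬A ⊓ ∃t.⊤) ⊔ B): entailed.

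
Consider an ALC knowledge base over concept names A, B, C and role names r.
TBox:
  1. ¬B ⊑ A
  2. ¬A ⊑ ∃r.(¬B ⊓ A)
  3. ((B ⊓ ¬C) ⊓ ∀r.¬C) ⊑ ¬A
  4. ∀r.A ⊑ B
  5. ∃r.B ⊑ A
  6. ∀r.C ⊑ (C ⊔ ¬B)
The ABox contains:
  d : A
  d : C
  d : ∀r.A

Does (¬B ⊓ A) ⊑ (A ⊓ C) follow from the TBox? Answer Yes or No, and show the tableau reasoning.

No

1. (¬B ⊓ A) ⊑ (A ⊓ C)  ⇔  ((¬B ⊓ A) ⊓ (¬A ⊔ ¬C)) unsat w.r.t. T
   open: L(x₀) ⊇ {A, ¬B, ¬C, ∃r.¬A, ∃r.¬C} (+ ∃-successors)
2. Hence (¬B ⊓ A) ⊑ (A ⊓ C): not entailed.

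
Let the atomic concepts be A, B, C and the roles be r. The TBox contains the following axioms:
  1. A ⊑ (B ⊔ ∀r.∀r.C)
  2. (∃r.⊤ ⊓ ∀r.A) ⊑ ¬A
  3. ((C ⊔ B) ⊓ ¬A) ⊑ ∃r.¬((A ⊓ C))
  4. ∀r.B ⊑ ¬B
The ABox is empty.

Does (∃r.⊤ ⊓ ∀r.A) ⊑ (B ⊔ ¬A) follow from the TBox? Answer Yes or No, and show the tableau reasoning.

1. (∃r.⊤ ⊓ ∀r.A) ⊑ (B ⊔ ¬A)  ⇔  ((∃r.⊤ ⊓ ∀r.A) ⊓ (¬B ⊓ A)) unsat w.r.t. T
   all branches close; clash {A, ¬A} at x₀
2. Hence (∃r.⊤ ⊓ ∀r.A) ⊑ (B ⊔ ¬A): entailed.

Yes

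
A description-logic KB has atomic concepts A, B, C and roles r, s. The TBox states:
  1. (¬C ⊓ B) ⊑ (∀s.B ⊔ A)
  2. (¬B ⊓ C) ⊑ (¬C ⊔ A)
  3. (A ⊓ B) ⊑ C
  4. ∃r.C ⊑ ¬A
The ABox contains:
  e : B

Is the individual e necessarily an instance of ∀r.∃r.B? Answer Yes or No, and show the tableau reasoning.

1. e : ∀r.∃r.B?  L(e) = {B} ∪ {∃r.∀r.¬B}
   open: L(e) ⊇ {B, C, ∀r.¬C, ∃r.∀r.¬B} (+ ∃-successors) — e ∉ ∀r.∃r.B possible
2. Hence e : ∀r.∃r.B: not entailed.

No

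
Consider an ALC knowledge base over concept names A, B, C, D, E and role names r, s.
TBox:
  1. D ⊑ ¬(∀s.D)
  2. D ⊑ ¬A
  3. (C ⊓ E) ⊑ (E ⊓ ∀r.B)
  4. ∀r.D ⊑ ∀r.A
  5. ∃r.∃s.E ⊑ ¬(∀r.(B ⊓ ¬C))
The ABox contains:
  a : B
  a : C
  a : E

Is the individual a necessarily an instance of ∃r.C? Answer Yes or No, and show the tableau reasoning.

No

1. a : ∃r.C?  L(a) = {B, C, E} ∪ {∀r.¬C}
   open: L(a) ⊇ {B, C, E, ¬D, ∀r.B, …} (+ ∃-successors) — a ∉ ∃r.C possible
2. Hence a : ∃r.C: not entailed.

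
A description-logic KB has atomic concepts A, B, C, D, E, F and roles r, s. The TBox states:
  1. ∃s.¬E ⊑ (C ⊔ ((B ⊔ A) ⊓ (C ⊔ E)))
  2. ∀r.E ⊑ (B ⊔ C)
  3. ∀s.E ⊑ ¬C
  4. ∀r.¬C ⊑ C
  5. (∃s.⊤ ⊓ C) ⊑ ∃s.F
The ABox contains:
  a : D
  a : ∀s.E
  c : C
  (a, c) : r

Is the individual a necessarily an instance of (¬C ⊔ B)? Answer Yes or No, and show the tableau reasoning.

Yes

1. a : (¬C ⊔ B)?  L(a) = {D, ∀s.E} ∪ {(C ⊓ ¬B)}
   clash {C, ¬C} at a — a ∈ (¬C ⊔ B)
2. Hence a : (¬C ⊔ B): entailed.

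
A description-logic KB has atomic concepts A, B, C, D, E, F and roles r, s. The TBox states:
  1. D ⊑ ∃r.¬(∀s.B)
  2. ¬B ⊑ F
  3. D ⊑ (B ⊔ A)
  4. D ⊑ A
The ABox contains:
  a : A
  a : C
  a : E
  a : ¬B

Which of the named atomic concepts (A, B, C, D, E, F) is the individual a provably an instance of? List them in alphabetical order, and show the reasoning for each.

1. a : A?  L(a) = {A, C, E, ¬B} ∪ {¬A}
   clash {A, ¬A} at a — a ∈ A
2. a : B?  L(a) = {A, C, E, ¬B} ∪ {¬B}
   apply at a: ¬B⊑F
   open: L(a) ⊇ {A, C, E, F, ¬B, …} — a ∉ B possible
3. a : C?  L(a) = {A, C, E, ¬B} ∪ {¬C}
   clash {C, ¬C} at a — a ∈ C
4. a : D?  L(a) = {A, C, E, ¬B} ∪ {¬D}
   apply at a: ¬B⊑F
   open: L(a) ⊇ {A, C, E, F, ¬B, …} — a ∉ D possible
5. a : E?  L(a) = {A, C, E, ¬B} ∪ {¬E}
   clash {E, ¬E} at a — a ∈ E
6. a : F?  L(a) = {A, C, E, ¬B} ∪ {¬F}
   clash {F, ¬F} at a — a ∈ F
7. Entailed for a: {A, C, E, F}

{A, C, E, F}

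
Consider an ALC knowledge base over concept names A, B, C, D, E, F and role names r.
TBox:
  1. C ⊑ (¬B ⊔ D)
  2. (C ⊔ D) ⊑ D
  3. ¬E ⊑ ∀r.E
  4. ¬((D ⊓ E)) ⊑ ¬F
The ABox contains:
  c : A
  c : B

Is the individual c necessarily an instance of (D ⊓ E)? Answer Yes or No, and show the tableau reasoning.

No

1. c : (D ⊓ E)?  L(c) = {A, B} ∪ {(¬D ⊔ ¬E)}
   apply at c: ¬((D ⊓ E))⊑¬F
   open: L(c) ⊇ {A, B, E, ¬C, ¬D, …} — c ∉ (D ⊓ E) possible
2. Hence c : (D ⊓ E): not entailed.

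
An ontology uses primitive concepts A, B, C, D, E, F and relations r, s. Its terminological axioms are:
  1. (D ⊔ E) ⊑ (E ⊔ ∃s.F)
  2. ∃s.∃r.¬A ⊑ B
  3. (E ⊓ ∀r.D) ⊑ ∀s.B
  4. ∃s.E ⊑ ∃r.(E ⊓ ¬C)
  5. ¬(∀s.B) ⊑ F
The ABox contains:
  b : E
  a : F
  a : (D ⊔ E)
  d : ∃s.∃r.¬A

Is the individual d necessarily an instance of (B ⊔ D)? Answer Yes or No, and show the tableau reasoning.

1. d : (B ⊔ D)?  L(d) = {∃s.∃r.¬A} ∪ {(¬B ⊓ ¬D)}
   clash {B, ¬B} at d — d ∈ (B ⊔ D)
2. Hence d : (B ⊔ D): entailed.

Yes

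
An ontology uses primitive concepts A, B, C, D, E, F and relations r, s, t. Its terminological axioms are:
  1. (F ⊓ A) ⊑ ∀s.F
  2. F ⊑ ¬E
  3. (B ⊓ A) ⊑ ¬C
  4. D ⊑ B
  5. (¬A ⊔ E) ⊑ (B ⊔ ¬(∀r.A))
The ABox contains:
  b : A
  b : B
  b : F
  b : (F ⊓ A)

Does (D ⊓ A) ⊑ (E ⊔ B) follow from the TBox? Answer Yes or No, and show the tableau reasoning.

1. (D ⊓ A) ⊑ (E ⊔ B)  ⇔  ((D ⊓ A) ⊓ (¬E ⊓ ¬B)) unsat w.r.t. T
   all branches close; clash {B, ¬B} at x₀
2. Hence (D ⊓ A) ⊑ (E ⊔ B): entailed.

Yes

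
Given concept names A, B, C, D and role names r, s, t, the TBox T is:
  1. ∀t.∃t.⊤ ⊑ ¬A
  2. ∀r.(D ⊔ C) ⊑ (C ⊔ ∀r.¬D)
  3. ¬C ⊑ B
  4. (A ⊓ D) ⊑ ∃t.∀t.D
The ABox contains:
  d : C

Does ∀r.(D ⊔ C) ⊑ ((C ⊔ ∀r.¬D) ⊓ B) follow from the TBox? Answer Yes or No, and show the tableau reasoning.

No

1. ∀r.(D ⊔ C) ⊑ ((C ⊔ ∀r.¬D) ⊓ B)  ⇔  (∀r.(D ⊔ C) ⊓ ((¬C ⊓ ∃r.D) ⊔ ¬B)) unsat w.r.t. T
   apply at x₀: ∀r.(D ⊔ C)⊑(C ⊔ ∀r.¬D)
   open: L(x₀) ⊇ {C, ¬A, ¬B, ∀r.(D ⊔ C)}
2. Hence ∀r.(D ⊔ C) ⊑ ((C ⊔ ∀r.¬D) ⊓ B): not entailed.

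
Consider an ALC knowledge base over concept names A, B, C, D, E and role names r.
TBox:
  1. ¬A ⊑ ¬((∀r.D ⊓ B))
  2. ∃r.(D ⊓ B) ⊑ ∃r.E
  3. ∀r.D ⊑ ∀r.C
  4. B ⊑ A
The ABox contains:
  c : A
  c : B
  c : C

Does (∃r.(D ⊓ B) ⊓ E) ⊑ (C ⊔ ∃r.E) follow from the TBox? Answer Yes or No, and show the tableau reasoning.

Yes

1. (∃r.(D ⊓ B) ⊓ E) ⊑ (C ⊔ ∃r.E)  ⇔  ((∃r.(D ⊓ B) ⊓ E) ⊓ (¬C ⊓ ∀r.¬E)) unsat w.r.t. T
   all branches close; clash {E, ¬E} at an ∃-successor
2. Hence (∃r.(D ⊓ B) ⊓ E) ⊑ (C ⊔ ∃r.E): entailed.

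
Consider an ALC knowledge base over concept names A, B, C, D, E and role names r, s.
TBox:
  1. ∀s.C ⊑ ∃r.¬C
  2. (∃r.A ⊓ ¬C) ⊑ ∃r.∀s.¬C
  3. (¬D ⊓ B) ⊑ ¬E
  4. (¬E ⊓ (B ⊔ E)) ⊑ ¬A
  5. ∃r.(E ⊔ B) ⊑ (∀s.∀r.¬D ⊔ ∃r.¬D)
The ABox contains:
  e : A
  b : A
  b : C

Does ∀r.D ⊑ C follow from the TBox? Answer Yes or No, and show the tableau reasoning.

1. ∀r.D ⊑ C  ⇔  (∀r.D ⊓ ¬C) unsat w.r.t. T
   open: L(x₀) ⊇ {D, E, ¬C, ∀r.(¬E ⊓ ¬B), ∀r.D, …} (+ ∃-successors)
2. Hence ∀r.D ⊑ C: not entailed.

No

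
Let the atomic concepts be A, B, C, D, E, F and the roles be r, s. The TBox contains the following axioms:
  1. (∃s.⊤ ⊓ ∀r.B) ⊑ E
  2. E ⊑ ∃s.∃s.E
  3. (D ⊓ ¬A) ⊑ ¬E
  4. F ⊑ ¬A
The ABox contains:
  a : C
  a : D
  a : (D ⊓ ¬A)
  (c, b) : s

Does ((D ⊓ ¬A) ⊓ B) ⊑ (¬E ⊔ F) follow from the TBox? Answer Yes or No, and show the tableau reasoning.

Yes

1. ((D ⊓ ¬A) ⊓ B) ⊑ (¬E ⊔ F)  ⇔  (((D ⊓ ¬A) ⊓ B) ⊓ (E ⊓ ¬F)) unsat w.r.t. T
   all branches close; clash {E, ¬E} at x₀
2. Hence ((D ⊓ ¬A) ⊓ B) ⊑ (¬E ⊔ F): entailed.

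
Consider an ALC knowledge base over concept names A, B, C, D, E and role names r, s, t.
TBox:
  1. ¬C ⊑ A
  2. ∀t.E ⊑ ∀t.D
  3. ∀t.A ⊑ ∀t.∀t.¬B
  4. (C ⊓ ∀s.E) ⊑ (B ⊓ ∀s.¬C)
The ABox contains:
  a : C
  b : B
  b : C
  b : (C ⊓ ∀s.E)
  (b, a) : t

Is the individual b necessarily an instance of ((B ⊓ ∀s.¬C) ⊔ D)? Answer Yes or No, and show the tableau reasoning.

Yes

1. b : ((B ⊓ ∀s.¬C) ⊔ D)?  L(b) = {B, C, (C ⊓ ∀s.E)} ∪ {((¬B ⊔ ∃s.C) ⊓ ¬D)}
   clash {C, ¬C} at an ∃-successor — b ∈ ((B ⊓ ∀s.¬C) ⊔ D)
2. Hence b : ((B ⊓ ∀s.¬C) ⊔ D): entailed.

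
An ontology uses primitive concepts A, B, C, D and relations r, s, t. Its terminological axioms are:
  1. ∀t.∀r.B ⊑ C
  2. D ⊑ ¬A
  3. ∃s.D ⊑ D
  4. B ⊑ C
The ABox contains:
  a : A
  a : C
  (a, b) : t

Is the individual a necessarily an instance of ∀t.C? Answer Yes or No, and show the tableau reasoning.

No

1. a : ∀t.C?  L(a) = {A, C} ∪ {∃t.¬C}
   open: L(a) ⊇ {A, C, ¬D, ∀s.¬D, ∃t.¬C} (+ ∃-successors) — a ∉ ∀t.C possible
2. Hence a : ∀t.C: not entailed.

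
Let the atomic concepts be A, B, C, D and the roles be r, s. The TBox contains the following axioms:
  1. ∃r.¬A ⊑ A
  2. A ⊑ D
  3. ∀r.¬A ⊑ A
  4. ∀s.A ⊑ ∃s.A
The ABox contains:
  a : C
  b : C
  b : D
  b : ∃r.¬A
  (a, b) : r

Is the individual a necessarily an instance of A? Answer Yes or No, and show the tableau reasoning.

1. a : A?  L(a) = {C} ∪ {¬A}
   open: L(a) ⊇ {C, ¬A, ∀r.A, ∃r.A, ∃s.¬A} (+ ∃-successors) — a ∉ A possible
2. Hence a : A: not entailed.

No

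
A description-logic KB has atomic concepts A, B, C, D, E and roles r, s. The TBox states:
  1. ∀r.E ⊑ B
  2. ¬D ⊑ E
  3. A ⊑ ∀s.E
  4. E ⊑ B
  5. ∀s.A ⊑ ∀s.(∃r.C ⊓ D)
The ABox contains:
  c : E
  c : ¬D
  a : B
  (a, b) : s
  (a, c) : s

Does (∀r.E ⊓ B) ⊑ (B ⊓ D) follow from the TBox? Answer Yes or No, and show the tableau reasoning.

No

1. (∀r.E ⊓ B) ⊑ (B ⊓ D)  ⇔  ((∀r.E ⊓ B) ⊓ (¬B ⊔ ¬D)) unsat w.r.t. T
   open: L(x₀) ⊇ {B, E, ¬A, ¬D, ∀r.E, …} (+ ∃-successors)
2. Hence (∀r.E ⊓ B) ⊑ (B ⊓ D): not entailed.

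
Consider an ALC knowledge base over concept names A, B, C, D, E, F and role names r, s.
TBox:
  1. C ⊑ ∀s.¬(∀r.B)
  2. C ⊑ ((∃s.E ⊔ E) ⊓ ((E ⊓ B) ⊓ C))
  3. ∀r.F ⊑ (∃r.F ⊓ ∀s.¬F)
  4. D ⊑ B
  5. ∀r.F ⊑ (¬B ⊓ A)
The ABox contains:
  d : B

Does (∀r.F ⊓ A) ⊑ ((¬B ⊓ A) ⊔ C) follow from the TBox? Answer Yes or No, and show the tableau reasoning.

1. (∀r.F ⊓ A) ⊑ ((¬B ⊓ A) ⊔ C)  ⇔  ((∀r.F ⊓ A) ⊓ ((B ⊔ ¬A) ⊓ ¬C)) unsat w.r.t. T
   all branches close; clash {A, ¬A} at x₀
2. Hence (∀r.F ⊓ A) ⊑ ((¬B ⊓ A) ⊔ C): entailed.

Yes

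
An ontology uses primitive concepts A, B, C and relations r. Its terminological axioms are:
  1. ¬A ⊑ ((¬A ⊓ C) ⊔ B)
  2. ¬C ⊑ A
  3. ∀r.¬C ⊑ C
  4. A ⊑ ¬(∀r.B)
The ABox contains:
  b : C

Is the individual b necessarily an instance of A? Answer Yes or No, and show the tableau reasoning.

1. b : A?  L(b) = {C} ∪ {¬A}
   apply at b: ¬A⊑((¬A ⊓ C) ⊔ B)
   open: L(b) ⊇ {C, ¬A} — b ∉ A possible
2. Hence b : A: not entailed.

No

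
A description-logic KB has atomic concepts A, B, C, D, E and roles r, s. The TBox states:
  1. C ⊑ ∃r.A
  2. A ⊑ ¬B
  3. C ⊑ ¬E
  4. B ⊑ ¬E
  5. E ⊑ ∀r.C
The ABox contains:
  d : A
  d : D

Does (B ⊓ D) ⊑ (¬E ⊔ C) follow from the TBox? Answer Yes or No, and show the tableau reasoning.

Yes

1. (B ⊓ D) ⊑ (¬E ⊔ C)  ⇔  ((B ⊓ D) ⊓ (E ⊓ ¬C)) unsat w.r.t. T
   all branches close; clash {B, ¬B} at x₀
2. Hence (B ⊓ D) ⊑ (¬E ⊔ C): entailed.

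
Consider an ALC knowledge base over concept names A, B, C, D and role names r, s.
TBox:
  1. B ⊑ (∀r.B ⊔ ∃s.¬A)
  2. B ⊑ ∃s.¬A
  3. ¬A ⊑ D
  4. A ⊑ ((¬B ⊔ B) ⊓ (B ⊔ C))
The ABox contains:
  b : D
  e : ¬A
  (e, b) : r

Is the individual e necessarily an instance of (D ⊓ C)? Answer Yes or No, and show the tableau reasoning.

1. e : (D ⊓ C)?  L(e) = {¬A} ∪ {(¬D ⊔ ¬C)}
   apply at e: ¬A⊑D
   open: L(e) ⊇ {D, ¬A, ¬B, ¬C} — e ∉ (D ⊓ C) possible
2. Hence e : (D ⊓ C): not entailed.

No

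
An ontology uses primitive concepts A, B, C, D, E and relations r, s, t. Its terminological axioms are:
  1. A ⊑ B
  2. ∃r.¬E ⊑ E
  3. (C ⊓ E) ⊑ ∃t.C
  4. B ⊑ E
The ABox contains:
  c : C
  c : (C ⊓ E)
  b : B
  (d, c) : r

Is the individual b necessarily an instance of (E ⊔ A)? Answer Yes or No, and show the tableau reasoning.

Yes

1. b : (E ⊔ A)?  L(b) = {B} ∪ {(¬E ⊓ ¬A)}
   clash {E, ¬E} at b — b ∈ (E ⊔ A)
2. Hence b : (E ⊔ A): entailed.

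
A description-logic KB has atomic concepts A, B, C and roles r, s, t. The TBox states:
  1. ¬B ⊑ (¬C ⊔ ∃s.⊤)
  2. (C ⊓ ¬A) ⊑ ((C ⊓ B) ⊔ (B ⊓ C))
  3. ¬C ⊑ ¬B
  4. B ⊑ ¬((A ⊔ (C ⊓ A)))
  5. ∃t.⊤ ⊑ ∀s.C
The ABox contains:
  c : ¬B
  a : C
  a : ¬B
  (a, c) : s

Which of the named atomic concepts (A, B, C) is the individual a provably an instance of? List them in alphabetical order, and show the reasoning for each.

1. a : A?  L(a) = {C, ¬B} ∪ {¬A}
   clash {B, ¬B} at a — a ∈ A
2. a : B?  L(a) = {C, ¬B} ∪ {¬B}
   apply at a: ¬B⊑(¬C ⊔ ∃s.⊤)
   open: L(a) ⊇ {A, C, ¬B, ∀t.⊥, ∃s.⊤} (+ ∃-successors) — a ∉ B possible
3. a : C?  L(a) = {C, ¬B} ∪ {¬C}
   clash {C, ¬C} at a — a ∈ C
4. Entailed for a: {A, C}

{A, C}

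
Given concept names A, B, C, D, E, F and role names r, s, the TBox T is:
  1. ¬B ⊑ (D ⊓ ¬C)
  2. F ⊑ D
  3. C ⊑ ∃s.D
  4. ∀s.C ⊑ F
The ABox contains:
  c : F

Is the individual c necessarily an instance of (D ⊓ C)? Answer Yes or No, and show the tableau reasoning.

1. c : (D ⊓ C)?  L(c) = {F} ∪ {(¬D ⊔ ¬C)}
   apply at c: F⊑D
   open: L(c) ⊇ {B, D, F, ¬C} — c ∉ (D ⊓ C) possible
2. Hence c : (D ⊓ C): not entailed.

No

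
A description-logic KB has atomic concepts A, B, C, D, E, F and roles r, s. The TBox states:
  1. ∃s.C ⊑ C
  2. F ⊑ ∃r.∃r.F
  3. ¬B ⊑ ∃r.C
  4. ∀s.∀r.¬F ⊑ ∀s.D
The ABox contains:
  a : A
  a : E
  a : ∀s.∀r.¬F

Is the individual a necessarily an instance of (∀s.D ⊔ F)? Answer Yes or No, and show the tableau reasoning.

Yes

1. a : (∀s.D ⊔ F)?  L(a) = {A, E, ∀s.∀r.¬F} ∪ {(∃s.¬D ⊓ ¬F)}
   clash {D, ¬D} at an ∃-successor — a ∈ (∀s.D ⊔ F)
2. Hence a : (∀s.D ⊔ F): entailed.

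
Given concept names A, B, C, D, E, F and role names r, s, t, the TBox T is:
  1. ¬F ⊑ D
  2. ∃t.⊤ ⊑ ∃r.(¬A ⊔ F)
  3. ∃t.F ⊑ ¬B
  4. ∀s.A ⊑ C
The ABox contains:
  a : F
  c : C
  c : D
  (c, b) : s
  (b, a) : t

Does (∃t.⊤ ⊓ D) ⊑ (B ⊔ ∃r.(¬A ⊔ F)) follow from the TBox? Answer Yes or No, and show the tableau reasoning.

1. (∃t.⊤ ⊓ D) ⊑ (B ⊔ ∃r.(¬A ⊔ F))  ⇔  ((∃t.⊤ ⊓ D) ⊓ (¬B ⊓ ∀r.(A ⊓ ¬F))) unsat w.r.t. T
   all branches close; clash {F, ¬F} at an ∃-successor
2. Hence (∃t.⊤ ⊓ D) ⊑ (B ⊔ ∃r.(¬A ⊔ F)): entailed.

Yes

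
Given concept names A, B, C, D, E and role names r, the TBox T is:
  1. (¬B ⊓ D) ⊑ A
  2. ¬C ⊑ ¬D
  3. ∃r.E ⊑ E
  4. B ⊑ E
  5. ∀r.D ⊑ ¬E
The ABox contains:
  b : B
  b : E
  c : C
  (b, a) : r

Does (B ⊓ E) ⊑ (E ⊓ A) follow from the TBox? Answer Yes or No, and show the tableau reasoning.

No

1. (B ⊓ E) ⊑ (E ⊓ A)  ⇔  ((B ⊓ E) ⊓ (¬E ⊔ ¬A)) unsat w.r.t. T
   open: L(x₀) ⊇ {B, C, E, ¬A, ∃r.¬D} (+ ∃-successors)
2. Hence (B ⊓ E) ⊑ (E ⊓ A): not entailed.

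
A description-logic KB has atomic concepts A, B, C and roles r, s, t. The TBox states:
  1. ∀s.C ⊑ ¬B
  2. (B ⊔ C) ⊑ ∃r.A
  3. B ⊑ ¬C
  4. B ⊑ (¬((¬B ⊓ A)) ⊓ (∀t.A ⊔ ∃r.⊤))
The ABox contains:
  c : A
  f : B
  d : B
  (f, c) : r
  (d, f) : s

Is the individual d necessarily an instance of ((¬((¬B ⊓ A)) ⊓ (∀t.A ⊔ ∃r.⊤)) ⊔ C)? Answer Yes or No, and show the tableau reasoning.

Yes

1. d : ((¬((¬B ⊓ A)) ⊓ (∀t.A ⊔ ∃r.⊤)) ⊔ C)?  L(d) = {B} ∪ {(((¬B ⊓ A) ⊔ (∃t.¬A ⊓ ∀r.⊥)) ⊓ ¬C)}
   clash {B, ¬B} at d — d ∈ ((¬((¬B ⊓ A)) ⊓ (∀t.A ⊔ ∃r.⊤)) ⊔ C)
2. Hence d : ((¬((¬B ⊓ A)) ⊓ (∀t.A ⊔ ∃r.⊤)) ⊔ C): entailed.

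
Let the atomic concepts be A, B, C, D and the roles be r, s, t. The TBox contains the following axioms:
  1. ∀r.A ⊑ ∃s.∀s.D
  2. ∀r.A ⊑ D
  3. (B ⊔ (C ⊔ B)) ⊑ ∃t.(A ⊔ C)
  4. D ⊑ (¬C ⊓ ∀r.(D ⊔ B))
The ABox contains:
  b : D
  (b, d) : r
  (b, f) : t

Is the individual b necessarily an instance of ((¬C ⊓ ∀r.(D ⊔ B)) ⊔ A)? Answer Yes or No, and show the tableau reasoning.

1. b : ((¬C ⊓ ∀r.(D ⊔ B)) ⊔ A)?  L(b) = {D} ∪ {((C ⊔ ∃r.(¬D ⊓ ¬B)) ⊓ ¬A)}
   clash {B, ¬B} at an ∃-successor — b ∈ ((¬C ⊓ ∀r.(D ⊔ B)) ⊔ A)
2. Hence b : ((¬C ⊓ ∀r.(D ⊔ B)) ⊔ A): entailed.

Yes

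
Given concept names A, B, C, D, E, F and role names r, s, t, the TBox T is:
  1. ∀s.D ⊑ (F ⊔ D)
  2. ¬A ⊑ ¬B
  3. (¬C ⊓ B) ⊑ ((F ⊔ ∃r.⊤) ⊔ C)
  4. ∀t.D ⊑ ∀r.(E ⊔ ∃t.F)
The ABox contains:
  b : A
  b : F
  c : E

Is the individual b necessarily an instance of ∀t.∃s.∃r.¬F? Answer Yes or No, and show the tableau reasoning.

No

1. b : ∀t.∃s.∃r.¬F?  L(b) = {A, F} ∪ {∃t.∀s.∀r.F}
   open: L(b) ⊇ {A, C, F, ∃s.¬D, ∃t.¬D, …} (+ ∃-successors) — b ∉ ∀t.∃s.∃r.¬F possible
2. Hence b : ∀t.∃s.∃r.¬F: not entailed.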